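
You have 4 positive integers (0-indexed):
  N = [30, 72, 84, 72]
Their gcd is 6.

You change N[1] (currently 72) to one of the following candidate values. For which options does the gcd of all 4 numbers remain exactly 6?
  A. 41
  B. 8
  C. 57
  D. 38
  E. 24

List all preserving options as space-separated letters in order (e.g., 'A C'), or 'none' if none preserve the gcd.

Answer: E

Derivation:
Old gcd = 6; gcd of others (without N[1]) = 6
New gcd for candidate v: gcd(6, v). Preserves old gcd iff gcd(6, v) = 6.
  Option A: v=41, gcd(6,41)=1 -> changes
  Option B: v=8, gcd(6,8)=2 -> changes
  Option C: v=57, gcd(6,57)=3 -> changes
  Option D: v=38, gcd(6,38)=2 -> changes
  Option E: v=24, gcd(6,24)=6 -> preserves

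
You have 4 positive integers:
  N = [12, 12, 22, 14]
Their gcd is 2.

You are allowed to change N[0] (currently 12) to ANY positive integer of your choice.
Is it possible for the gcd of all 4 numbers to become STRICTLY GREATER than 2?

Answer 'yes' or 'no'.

Current gcd = 2
gcd of all OTHER numbers (without N[0]=12): gcd([12, 22, 14]) = 2
The new gcd after any change is gcd(2, new_value).
This can be at most 2.
Since 2 = old gcd 2, the gcd can only stay the same or decrease.

Answer: no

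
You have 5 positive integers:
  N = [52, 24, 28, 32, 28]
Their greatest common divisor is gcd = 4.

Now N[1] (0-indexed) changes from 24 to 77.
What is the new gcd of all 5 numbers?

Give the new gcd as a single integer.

Numbers: [52, 24, 28, 32, 28], gcd = 4
Change: index 1, 24 -> 77
gcd of the OTHER numbers (without index 1): gcd([52, 28, 32, 28]) = 4
New gcd = gcd(g_others, new_val) = gcd(4, 77) = 1

Answer: 1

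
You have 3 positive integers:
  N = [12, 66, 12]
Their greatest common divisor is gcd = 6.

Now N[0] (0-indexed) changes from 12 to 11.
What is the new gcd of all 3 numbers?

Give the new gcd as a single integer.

Answer: 1

Derivation:
Numbers: [12, 66, 12], gcd = 6
Change: index 0, 12 -> 11
gcd of the OTHER numbers (without index 0): gcd([66, 12]) = 6
New gcd = gcd(g_others, new_val) = gcd(6, 11) = 1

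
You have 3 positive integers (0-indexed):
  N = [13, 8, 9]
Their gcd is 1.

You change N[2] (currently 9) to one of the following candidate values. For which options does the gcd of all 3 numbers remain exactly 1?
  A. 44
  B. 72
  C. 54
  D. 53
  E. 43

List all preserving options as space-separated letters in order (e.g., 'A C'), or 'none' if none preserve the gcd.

Answer: A B C D E

Derivation:
Old gcd = 1; gcd of others (without N[2]) = 1
New gcd for candidate v: gcd(1, v). Preserves old gcd iff gcd(1, v) = 1.
  Option A: v=44, gcd(1,44)=1 -> preserves
  Option B: v=72, gcd(1,72)=1 -> preserves
  Option C: v=54, gcd(1,54)=1 -> preserves
  Option D: v=53, gcd(1,53)=1 -> preserves
  Option E: v=43, gcd(1,43)=1 -> preserves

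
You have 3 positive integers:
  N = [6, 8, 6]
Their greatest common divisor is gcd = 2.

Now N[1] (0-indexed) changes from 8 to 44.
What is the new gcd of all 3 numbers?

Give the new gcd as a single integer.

Numbers: [6, 8, 6], gcd = 2
Change: index 1, 8 -> 44
gcd of the OTHER numbers (without index 1): gcd([6, 6]) = 6
New gcd = gcd(g_others, new_val) = gcd(6, 44) = 2

Answer: 2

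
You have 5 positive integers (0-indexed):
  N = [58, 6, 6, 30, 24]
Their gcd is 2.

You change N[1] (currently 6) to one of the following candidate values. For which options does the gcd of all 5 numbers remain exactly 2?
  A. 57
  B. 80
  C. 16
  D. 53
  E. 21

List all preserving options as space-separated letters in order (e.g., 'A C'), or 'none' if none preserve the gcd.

Answer: B C

Derivation:
Old gcd = 2; gcd of others (without N[1]) = 2
New gcd for candidate v: gcd(2, v). Preserves old gcd iff gcd(2, v) = 2.
  Option A: v=57, gcd(2,57)=1 -> changes
  Option B: v=80, gcd(2,80)=2 -> preserves
  Option C: v=16, gcd(2,16)=2 -> preserves
  Option D: v=53, gcd(2,53)=1 -> changes
  Option E: v=21, gcd(2,21)=1 -> changes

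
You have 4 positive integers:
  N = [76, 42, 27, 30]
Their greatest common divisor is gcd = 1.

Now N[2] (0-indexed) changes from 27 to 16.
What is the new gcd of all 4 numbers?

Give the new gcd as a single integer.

Numbers: [76, 42, 27, 30], gcd = 1
Change: index 2, 27 -> 16
gcd of the OTHER numbers (without index 2): gcd([76, 42, 30]) = 2
New gcd = gcd(g_others, new_val) = gcd(2, 16) = 2

Answer: 2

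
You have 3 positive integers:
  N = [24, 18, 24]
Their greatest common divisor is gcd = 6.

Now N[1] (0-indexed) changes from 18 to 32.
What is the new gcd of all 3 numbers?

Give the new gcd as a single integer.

Answer: 8

Derivation:
Numbers: [24, 18, 24], gcd = 6
Change: index 1, 18 -> 32
gcd of the OTHER numbers (without index 1): gcd([24, 24]) = 24
New gcd = gcd(g_others, new_val) = gcd(24, 32) = 8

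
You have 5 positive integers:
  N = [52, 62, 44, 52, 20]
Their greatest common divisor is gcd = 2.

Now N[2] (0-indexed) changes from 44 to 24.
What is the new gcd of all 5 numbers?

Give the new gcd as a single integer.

Answer: 2

Derivation:
Numbers: [52, 62, 44, 52, 20], gcd = 2
Change: index 2, 44 -> 24
gcd of the OTHER numbers (without index 2): gcd([52, 62, 52, 20]) = 2
New gcd = gcd(g_others, new_val) = gcd(2, 24) = 2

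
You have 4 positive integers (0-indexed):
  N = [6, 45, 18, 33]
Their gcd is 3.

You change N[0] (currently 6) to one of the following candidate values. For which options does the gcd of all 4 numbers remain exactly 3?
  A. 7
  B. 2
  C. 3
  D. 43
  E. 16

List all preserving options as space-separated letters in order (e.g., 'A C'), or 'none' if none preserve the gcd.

Old gcd = 3; gcd of others (without N[0]) = 3
New gcd for candidate v: gcd(3, v). Preserves old gcd iff gcd(3, v) = 3.
  Option A: v=7, gcd(3,7)=1 -> changes
  Option B: v=2, gcd(3,2)=1 -> changes
  Option C: v=3, gcd(3,3)=3 -> preserves
  Option D: v=43, gcd(3,43)=1 -> changes
  Option E: v=16, gcd(3,16)=1 -> changes

Answer: C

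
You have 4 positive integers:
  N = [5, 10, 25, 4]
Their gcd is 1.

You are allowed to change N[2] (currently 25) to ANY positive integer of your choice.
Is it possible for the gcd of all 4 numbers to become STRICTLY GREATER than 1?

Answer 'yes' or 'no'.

Answer: no

Derivation:
Current gcd = 1
gcd of all OTHER numbers (without N[2]=25): gcd([5, 10, 4]) = 1
The new gcd after any change is gcd(1, new_value).
This can be at most 1.
Since 1 = old gcd 1, the gcd can only stay the same or decrease.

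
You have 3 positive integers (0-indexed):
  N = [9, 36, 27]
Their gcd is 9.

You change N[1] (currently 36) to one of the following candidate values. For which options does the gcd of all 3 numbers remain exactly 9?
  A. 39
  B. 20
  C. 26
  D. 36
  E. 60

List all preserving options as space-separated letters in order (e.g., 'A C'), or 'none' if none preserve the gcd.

Answer: D

Derivation:
Old gcd = 9; gcd of others (without N[1]) = 9
New gcd for candidate v: gcd(9, v). Preserves old gcd iff gcd(9, v) = 9.
  Option A: v=39, gcd(9,39)=3 -> changes
  Option B: v=20, gcd(9,20)=1 -> changes
  Option C: v=26, gcd(9,26)=1 -> changes
  Option D: v=36, gcd(9,36)=9 -> preserves
  Option E: v=60, gcd(9,60)=3 -> changes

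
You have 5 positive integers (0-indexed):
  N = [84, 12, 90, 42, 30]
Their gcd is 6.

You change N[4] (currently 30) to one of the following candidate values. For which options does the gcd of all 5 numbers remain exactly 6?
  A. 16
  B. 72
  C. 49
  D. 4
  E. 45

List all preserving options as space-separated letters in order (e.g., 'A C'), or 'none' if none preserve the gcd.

Old gcd = 6; gcd of others (without N[4]) = 6
New gcd for candidate v: gcd(6, v). Preserves old gcd iff gcd(6, v) = 6.
  Option A: v=16, gcd(6,16)=2 -> changes
  Option B: v=72, gcd(6,72)=6 -> preserves
  Option C: v=49, gcd(6,49)=1 -> changes
  Option D: v=4, gcd(6,4)=2 -> changes
  Option E: v=45, gcd(6,45)=3 -> changes

Answer: B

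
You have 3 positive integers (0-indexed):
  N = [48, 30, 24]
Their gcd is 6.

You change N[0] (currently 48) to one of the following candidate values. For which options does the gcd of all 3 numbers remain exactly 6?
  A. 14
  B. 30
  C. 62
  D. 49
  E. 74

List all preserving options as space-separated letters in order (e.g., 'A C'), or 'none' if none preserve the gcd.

Old gcd = 6; gcd of others (without N[0]) = 6
New gcd for candidate v: gcd(6, v). Preserves old gcd iff gcd(6, v) = 6.
  Option A: v=14, gcd(6,14)=2 -> changes
  Option B: v=30, gcd(6,30)=6 -> preserves
  Option C: v=62, gcd(6,62)=2 -> changes
  Option D: v=49, gcd(6,49)=1 -> changes
  Option E: v=74, gcd(6,74)=2 -> changes

Answer: B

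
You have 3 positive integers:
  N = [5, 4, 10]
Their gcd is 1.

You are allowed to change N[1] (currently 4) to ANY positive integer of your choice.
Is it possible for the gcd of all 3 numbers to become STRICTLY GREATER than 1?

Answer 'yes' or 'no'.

Answer: yes

Derivation:
Current gcd = 1
gcd of all OTHER numbers (without N[1]=4): gcd([5, 10]) = 5
The new gcd after any change is gcd(5, new_value).
This can be at most 5.
Since 5 > old gcd 1, the gcd CAN increase (e.g., set N[1] = 5).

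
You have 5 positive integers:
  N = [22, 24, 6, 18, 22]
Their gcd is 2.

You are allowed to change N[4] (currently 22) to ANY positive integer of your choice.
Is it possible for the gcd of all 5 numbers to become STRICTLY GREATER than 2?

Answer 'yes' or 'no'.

Answer: no

Derivation:
Current gcd = 2
gcd of all OTHER numbers (without N[4]=22): gcd([22, 24, 6, 18]) = 2
The new gcd after any change is gcd(2, new_value).
This can be at most 2.
Since 2 = old gcd 2, the gcd can only stay the same or decrease.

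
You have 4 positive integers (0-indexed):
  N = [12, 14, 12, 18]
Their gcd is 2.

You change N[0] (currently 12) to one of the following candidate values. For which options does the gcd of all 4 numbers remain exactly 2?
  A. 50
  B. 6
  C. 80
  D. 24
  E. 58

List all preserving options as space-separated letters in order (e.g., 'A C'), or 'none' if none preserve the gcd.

Answer: A B C D E

Derivation:
Old gcd = 2; gcd of others (without N[0]) = 2
New gcd for candidate v: gcd(2, v). Preserves old gcd iff gcd(2, v) = 2.
  Option A: v=50, gcd(2,50)=2 -> preserves
  Option B: v=6, gcd(2,6)=2 -> preserves
  Option C: v=80, gcd(2,80)=2 -> preserves
  Option D: v=24, gcd(2,24)=2 -> preserves
  Option E: v=58, gcd(2,58)=2 -> preserves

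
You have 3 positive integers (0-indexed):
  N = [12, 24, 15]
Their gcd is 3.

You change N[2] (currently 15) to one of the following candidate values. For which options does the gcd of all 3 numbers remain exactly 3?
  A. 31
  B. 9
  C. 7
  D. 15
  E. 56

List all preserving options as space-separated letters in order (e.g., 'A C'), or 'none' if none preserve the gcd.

Answer: B D

Derivation:
Old gcd = 3; gcd of others (without N[2]) = 12
New gcd for candidate v: gcd(12, v). Preserves old gcd iff gcd(12, v) = 3.
  Option A: v=31, gcd(12,31)=1 -> changes
  Option B: v=9, gcd(12,9)=3 -> preserves
  Option C: v=7, gcd(12,7)=1 -> changes
  Option D: v=15, gcd(12,15)=3 -> preserves
  Option E: v=56, gcd(12,56)=4 -> changes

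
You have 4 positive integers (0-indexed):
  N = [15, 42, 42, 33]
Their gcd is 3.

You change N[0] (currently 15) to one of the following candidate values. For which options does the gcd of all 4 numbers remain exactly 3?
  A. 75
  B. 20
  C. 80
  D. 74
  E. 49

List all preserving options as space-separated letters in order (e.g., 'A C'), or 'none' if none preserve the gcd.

Old gcd = 3; gcd of others (without N[0]) = 3
New gcd for candidate v: gcd(3, v). Preserves old gcd iff gcd(3, v) = 3.
  Option A: v=75, gcd(3,75)=3 -> preserves
  Option B: v=20, gcd(3,20)=1 -> changes
  Option C: v=80, gcd(3,80)=1 -> changes
  Option D: v=74, gcd(3,74)=1 -> changes
  Option E: v=49, gcd(3,49)=1 -> changes

Answer: A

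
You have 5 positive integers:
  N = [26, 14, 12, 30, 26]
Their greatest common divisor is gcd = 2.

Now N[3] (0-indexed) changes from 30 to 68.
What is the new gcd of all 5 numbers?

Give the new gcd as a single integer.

Numbers: [26, 14, 12, 30, 26], gcd = 2
Change: index 3, 30 -> 68
gcd of the OTHER numbers (without index 3): gcd([26, 14, 12, 26]) = 2
New gcd = gcd(g_others, new_val) = gcd(2, 68) = 2

Answer: 2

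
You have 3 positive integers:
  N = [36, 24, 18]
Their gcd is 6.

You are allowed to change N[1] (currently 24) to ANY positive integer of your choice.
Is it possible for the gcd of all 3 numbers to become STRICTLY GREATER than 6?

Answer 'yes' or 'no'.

Current gcd = 6
gcd of all OTHER numbers (without N[1]=24): gcd([36, 18]) = 18
The new gcd after any change is gcd(18, new_value).
This can be at most 18.
Since 18 > old gcd 6, the gcd CAN increase (e.g., set N[1] = 18).

Answer: yes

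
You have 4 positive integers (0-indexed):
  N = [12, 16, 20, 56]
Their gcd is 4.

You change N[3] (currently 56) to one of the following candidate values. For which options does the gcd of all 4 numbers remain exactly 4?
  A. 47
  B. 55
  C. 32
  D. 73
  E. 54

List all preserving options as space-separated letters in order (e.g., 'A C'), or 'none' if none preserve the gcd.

Old gcd = 4; gcd of others (without N[3]) = 4
New gcd for candidate v: gcd(4, v). Preserves old gcd iff gcd(4, v) = 4.
  Option A: v=47, gcd(4,47)=1 -> changes
  Option B: v=55, gcd(4,55)=1 -> changes
  Option C: v=32, gcd(4,32)=4 -> preserves
  Option D: v=73, gcd(4,73)=1 -> changes
  Option E: v=54, gcd(4,54)=2 -> changes

Answer: C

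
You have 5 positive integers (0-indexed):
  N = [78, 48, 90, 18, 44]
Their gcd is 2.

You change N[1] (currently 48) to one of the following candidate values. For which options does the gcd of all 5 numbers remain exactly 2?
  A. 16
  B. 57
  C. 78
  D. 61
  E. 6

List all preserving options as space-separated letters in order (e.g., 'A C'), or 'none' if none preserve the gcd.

Old gcd = 2; gcd of others (without N[1]) = 2
New gcd for candidate v: gcd(2, v). Preserves old gcd iff gcd(2, v) = 2.
  Option A: v=16, gcd(2,16)=2 -> preserves
  Option B: v=57, gcd(2,57)=1 -> changes
  Option C: v=78, gcd(2,78)=2 -> preserves
  Option D: v=61, gcd(2,61)=1 -> changes
  Option E: v=6, gcd(2,6)=2 -> preserves

Answer: A C E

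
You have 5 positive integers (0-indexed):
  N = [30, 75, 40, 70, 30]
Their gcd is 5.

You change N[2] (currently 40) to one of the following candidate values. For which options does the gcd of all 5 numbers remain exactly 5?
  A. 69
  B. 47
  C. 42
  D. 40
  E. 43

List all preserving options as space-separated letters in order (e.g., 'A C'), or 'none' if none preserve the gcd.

Old gcd = 5; gcd of others (without N[2]) = 5
New gcd for candidate v: gcd(5, v). Preserves old gcd iff gcd(5, v) = 5.
  Option A: v=69, gcd(5,69)=1 -> changes
  Option B: v=47, gcd(5,47)=1 -> changes
  Option C: v=42, gcd(5,42)=1 -> changes
  Option D: v=40, gcd(5,40)=5 -> preserves
  Option E: v=43, gcd(5,43)=1 -> changes

Answer: D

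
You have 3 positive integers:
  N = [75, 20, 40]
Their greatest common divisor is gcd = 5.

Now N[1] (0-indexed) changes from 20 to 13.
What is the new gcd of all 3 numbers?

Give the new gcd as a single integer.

Answer: 1

Derivation:
Numbers: [75, 20, 40], gcd = 5
Change: index 1, 20 -> 13
gcd of the OTHER numbers (without index 1): gcd([75, 40]) = 5
New gcd = gcd(g_others, new_val) = gcd(5, 13) = 1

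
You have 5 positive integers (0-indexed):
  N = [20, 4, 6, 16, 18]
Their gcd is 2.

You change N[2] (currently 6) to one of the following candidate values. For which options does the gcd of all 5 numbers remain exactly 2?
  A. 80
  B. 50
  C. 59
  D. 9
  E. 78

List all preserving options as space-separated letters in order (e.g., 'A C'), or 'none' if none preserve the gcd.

Answer: A B E

Derivation:
Old gcd = 2; gcd of others (without N[2]) = 2
New gcd for candidate v: gcd(2, v). Preserves old gcd iff gcd(2, v) = 2.
  Option A: v=80, gcd(2,80)=2 -> preserves
  Option B: v=50, gcd(2,50)=2 -> preserves
  Option C: v=59, gcd(2,59)=1 -> changes
  Option D: v=9, gcd(2,9)=1 -> changes
  Option E: v=78, gcd(2,78)=2 -> preserves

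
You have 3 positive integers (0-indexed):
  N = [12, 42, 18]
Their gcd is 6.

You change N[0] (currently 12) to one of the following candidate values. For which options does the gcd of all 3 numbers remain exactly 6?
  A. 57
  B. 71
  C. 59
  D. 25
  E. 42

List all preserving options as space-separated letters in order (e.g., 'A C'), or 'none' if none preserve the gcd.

Answer: E

Derivation:
Old gcd = 6; gcd of others (without N[0]) = 6
New gcd for candidate v: gcd(6, v). Preserves old gcd iff gcd(6, v) = 6.
  Option A: v=57, gcd(6,57)=3 -> changes
  Option B: v=71, gcd(6,71)=1 -> changes
  Option C: v=59, gcd(6,59)=1 -> changes
  Option D: v=25, gcd(6,25)=1 -> changes
  Option E: v=42, gcd(6,42)=6 -> preserves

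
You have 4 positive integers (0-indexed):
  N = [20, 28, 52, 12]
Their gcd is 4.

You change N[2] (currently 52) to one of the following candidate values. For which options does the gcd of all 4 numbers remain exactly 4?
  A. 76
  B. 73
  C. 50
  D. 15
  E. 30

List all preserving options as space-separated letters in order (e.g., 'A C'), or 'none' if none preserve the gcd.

Old gcd = 4; gcd of others (without N[2]) = 4
New gcd for candidate v: gcd(4, v). Preserves old gcd iff gcd(4, v) = 4.
  Option A: v=76, gcd(4,76)=4 -> preserves
  Option B: v=73, gcd(4,73)=1 -> changes
  Option C: v=50, gcd(4,50)=2 -> changes
  Option D: v=15, gcd(4,15)=1 -> changes
  Option E: v=30, gcd(4,30)=2 -> changes

Answer: A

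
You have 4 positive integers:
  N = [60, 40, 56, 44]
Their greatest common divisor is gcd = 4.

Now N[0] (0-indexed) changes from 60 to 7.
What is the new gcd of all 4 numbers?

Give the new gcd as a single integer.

Answer: 1

Derivation:
Numbers: [60, 40, 56, 44], gcd = 4
Change: index 0, 60 -> 7
gcd of the OTHER numbers (without index 0): gcd([40, 56, 44]) = 4
New gcd = gcd(g_others, new_val) = gcd(4, 7) = 1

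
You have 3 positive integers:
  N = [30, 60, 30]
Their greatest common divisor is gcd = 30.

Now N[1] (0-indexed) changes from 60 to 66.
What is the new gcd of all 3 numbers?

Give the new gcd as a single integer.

Answer: 6

Derivation:
Numbers: [30, 60, 30], gcd = 30
Change: index 1, 60 -> 66
gcd of the OTHER numbers (without index 1): gcd([30, 30]) = 30
New gcd = gcd(g_others, new_val) = gcd(30, 66) = 6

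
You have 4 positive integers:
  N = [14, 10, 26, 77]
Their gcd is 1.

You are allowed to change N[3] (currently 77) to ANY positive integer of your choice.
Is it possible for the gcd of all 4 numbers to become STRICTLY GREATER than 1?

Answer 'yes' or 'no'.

Answer: yes

Derivation:
Current gcd = 1
gcd of all OTHER numbers (without N[3]=77): gcd([14, 10, 26]) = 2
The new gcd after any change is gcd(2, new_value).
This can be at most 2.
Since 2 > old gcd 1, the gcd CAN increase (e.g., set N[3] = 2).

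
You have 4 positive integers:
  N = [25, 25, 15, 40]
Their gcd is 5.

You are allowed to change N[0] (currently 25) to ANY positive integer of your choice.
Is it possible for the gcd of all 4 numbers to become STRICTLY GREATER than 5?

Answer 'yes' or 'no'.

Answer: no

Derivation:
Current gcd = 5
gcd of all OTHER numbers (without N[0]=25): gcd([25, 15, 40]) = 5
The new gcd after any change is gcd(5, new_value).
This can be at most 5.
Since 5 = old gcd 5, the gcd can only stay the same or decrease.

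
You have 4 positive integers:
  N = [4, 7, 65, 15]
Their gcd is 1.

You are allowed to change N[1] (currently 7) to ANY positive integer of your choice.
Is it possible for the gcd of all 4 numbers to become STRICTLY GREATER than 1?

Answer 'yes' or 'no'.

Answer: no

Derivation:
Current gcd = 1
gcd of all OTHER numbers (without N[1]=7): gcd([4, 65, 15]) = 1
The new gcd after any change is gcd(1, new_value).
This can be at most 1.
Since 1 = old gcd 1, the gcd can only stay the same or decrease.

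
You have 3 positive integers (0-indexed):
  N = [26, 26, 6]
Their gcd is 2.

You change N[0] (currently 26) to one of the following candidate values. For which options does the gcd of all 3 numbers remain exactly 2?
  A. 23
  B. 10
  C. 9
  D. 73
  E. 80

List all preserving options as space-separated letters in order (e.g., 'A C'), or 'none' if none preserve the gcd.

Answer: B E

Derivation:
Old gcd = 2; gcd of others (without N[0]) = 2
New gcd for candidate v: gcd(2, v). Preserves old gcd iff gcd(2, v) = 2.
  Option A: v=23, gcd(2,23)=1 -> changes
  Option B: v=10, gcd(2,10)=2 -> preserves
  Option C: v=9, gcd(2,9)=1 -> changes
  Option D: v=73, gcd(2,73)=1 -> changes
  Option E: v=80, gcd(2,80)=2 -> preserves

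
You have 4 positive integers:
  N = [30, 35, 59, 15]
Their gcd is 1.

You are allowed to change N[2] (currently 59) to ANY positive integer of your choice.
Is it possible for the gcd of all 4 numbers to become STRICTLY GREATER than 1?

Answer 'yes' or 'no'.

Answer: yes

Derivation:
Current gcd = 1
gcd of all OTHER numbers (without N[2]=59): gcd([30, 35, 15]) = 5
The new gcd after any change is gcd(5, new_value).
This can be at most 5.
Since 5 > old gcd 1, the gcd CAN increase (e.g., set N[2] = 5).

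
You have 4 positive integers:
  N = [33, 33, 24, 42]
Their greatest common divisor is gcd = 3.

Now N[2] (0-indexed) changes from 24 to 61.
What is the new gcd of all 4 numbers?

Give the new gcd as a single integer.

Numbers: [33, 33, 24, 42], gcd = 3
Change: index 2, 24 -> 61
gcd of the OTHER numbers (without index 2): gcd([33, 33, 42]) = 3
New gcd = gcd(g_others, new_val) = gcd(3, 61) = 1

Answer: 1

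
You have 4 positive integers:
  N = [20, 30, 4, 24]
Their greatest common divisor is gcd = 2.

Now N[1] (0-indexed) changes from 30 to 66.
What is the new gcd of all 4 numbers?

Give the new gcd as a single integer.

Answer: 2

Derivation:
Numbers: [20, 30, 4, 24], gcd = 2
Change: index 1, 30 -> 66
gcd of the OTHER numbers (without index 1): gcd([20, 4, 24]) = 4
New gcd = gcd(g_others, new_val) = gcd(4, 66) = 2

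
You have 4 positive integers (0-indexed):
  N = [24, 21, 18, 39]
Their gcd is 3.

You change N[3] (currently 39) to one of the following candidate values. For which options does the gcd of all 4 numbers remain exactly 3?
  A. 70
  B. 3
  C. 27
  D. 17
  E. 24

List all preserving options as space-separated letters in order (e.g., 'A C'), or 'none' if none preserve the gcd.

Old gcd = 3; gcd of others (without N[3]) = 3
New gcd for candidate v: gcd(3, v). Preserves old gcd iff gcd(3, v) = 3.
  Option A: v=70, gcd(3,70)=1 -> changes
  Option B: v=3, gcd(3,3)=3 -> preserves
  Option C: v=27, gcd(3,27)=3 -> preserves
  Option D: v=17, gcd(3,17)=1 -> changes
  Option E: v=24, gcd(3,24)=3 -> preserves

Answer: B C E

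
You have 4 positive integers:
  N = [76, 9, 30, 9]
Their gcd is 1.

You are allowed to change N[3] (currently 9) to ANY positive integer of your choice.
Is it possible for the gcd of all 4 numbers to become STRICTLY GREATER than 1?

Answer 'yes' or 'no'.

Answer: no

Derivation:
Current gcd = 1
gcd of all OTHER numbers (without N[3]=9): gcd([76, 9, 30]) = 1
The new gcd after any change is gcd(1, new_value).
This can be at most 1.
Since 1 = old gcd 1, the gcd can only stay the same or decrease.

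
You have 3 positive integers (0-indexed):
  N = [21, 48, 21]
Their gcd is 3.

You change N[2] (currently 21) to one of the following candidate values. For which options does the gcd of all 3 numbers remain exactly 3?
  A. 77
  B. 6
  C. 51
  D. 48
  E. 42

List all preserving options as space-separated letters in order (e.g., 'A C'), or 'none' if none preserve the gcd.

Answer: B C D E

Derivation:
Old gcd = 3; gcd of others (without N[2]) = 3
New gcd for candidate v: gcd(3, v). Preserves old gcd iff gcd(3, v) = 3.
  Option A: v=77, gcd(3,77)=1 -> changes
  Option B: v=6, gcd(3,6)=3 -> preserves
  Option C: v=51, gcd(3,51)=3 -> preserves
  Option D: v=48, gcd(3,48)=3 -> preserves
  Option E: v=42, gcd(3,42)=3 -> preserves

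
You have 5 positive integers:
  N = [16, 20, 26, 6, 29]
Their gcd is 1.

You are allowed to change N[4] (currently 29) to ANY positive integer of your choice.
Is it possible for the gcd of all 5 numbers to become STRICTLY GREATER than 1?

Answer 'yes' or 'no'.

Answer: yes

Derivation:
Current gcd = 1
gcd of all OTHER numbers (without N[4]=29): gcd([16, 20, 26, 6]) = 2
The new gcd after any change is gcd(2, new_value).
This can be at most 2.
Since 2 > old gcd 1, the gcd CAN increase (e.g., set N[4] = 2).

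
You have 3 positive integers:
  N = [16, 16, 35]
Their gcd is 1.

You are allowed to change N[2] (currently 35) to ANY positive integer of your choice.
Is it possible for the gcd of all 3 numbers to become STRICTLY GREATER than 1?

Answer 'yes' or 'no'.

Current gcd = 1
gcd of all OTHER numbers (without N[2]=35): gcd([16, 16]) = 16
The new gcd after any change is gcd(16, new_value).
This can be at most 16.
Since 16 > old gcd 1, the gcd CAN increase (e.g., set N[2] = 16).

Answer: yes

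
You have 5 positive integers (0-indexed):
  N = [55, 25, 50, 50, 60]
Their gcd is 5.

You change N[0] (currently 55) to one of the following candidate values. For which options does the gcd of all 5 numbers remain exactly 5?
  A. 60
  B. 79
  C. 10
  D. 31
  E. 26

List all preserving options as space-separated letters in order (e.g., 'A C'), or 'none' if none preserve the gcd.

Answer: A C

Derivation:
Old gcd = 5; gcd of others (without N[0]) = 5
New gcd for candidate v: gcd(5, v). Preserves old gcd iff gcd(5, v) = 5.
  Option A: v=60, gcd(5,60)=5 -> preserves
  Option B: v=79, gcd(5,79)=1 -> changes
  Option C: v=10, gcd(5,10)=5 -> preserves
  Option D: v=31, gcd(5,31)=1 -> changes
  Option E: v=26, gcd(5,26)=1 -> changes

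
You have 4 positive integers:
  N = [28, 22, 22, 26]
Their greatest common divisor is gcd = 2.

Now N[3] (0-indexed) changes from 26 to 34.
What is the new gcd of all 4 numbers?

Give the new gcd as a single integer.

Numbers: [28, 22, 22, 26], gcd = 2
Change: index 3, 26 -> 34
gcd of the OTHER numbers (without index 3): gcd([28, 22, 22]) = 2
New gcd = gcd(g_others, new_val) = gcd(2, 34) = 2

Answer: 2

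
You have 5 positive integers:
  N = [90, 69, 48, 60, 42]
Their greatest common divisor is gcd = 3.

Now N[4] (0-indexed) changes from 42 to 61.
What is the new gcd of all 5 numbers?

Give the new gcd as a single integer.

Answer: 1

Derivation:
Numbers: [90, 69, 48, 60, 42], gcd = 3
Change: index 4, 42 -> 61
gcd of the OTHER numbers (without index 4): gcd([90, 69, 48, 60]) = 3
New gcd = gcd(g_others, new_val) = gcd(3, 61) = 1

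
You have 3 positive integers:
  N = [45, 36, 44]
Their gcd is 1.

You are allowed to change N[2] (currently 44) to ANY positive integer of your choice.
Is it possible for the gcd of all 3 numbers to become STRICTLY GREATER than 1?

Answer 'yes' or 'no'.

Answer: yes

Derivation:
Current gcd = 1
gcd of all OTHER numbers (without N[2]=44): gcd([45, 36]) = 9
The new gcd after any change is gcd(9, new_value).
This can be at most 9.
Since 9 > old gcd 1, the gcd CAN increase (e.g., set N[2] = 9).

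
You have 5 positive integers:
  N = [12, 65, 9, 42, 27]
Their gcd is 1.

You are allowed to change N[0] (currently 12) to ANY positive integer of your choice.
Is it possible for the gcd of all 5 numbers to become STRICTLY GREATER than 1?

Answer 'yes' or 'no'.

Current gcd = 1
gcd of all OTHER numbers (without N[0]=12): gcd([65, 9, 42, 27]) = 1
The new gcd after any change is gcd(1, new_value).
This can be at most 1.
Since 1 = old gcd 1, the gcd can only stay the same or decrease.

Answer: no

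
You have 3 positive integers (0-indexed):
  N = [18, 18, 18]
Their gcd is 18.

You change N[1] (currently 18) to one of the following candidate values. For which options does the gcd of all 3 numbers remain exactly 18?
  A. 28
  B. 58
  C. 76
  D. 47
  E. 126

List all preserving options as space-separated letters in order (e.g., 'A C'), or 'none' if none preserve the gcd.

Old gcd = 18; gcd of others (without N[1]) = 18
New gcd for candidate v: gcd(18, v). Preserves old gcd iff gcd(18, v) = 18.
  Option A: v=28, gcd(18,28)=2 -> changes
  Option B: v=58, gcd(18,58)=2 -> changes
  Option C: v=76, gcd(18,76)=2 -> changes
  Option D: v=47, gcd(18,47)=1 -> changes
  Option E: v=126, gcd(18,126)=18 -> preserves

Answer: E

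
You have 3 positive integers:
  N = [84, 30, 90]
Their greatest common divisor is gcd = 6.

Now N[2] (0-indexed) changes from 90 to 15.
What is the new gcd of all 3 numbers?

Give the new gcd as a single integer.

Answer: 3

Derivation:
Numbers: [84, 30, 90], gcd = 6
Change: index 2, 90 -> 15
gcd of the OTHER numbers (without index 2): gcd([84, 30]) = 6
New gcd = gcd(g_others, new_val) = gcd(6, 15) = 3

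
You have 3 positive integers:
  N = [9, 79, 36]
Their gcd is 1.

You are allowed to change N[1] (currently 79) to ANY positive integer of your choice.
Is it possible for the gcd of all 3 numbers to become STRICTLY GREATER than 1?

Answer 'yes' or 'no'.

Current gcd = 1
gcd of all OTHER numbers (without N[1]=79): gcd([9, 36]) = 9
The new gcd after any change is gcd(9, new_value).
This can be at most 9.
Since 9 > old gcd 1, the gcd CAN increase (e.g., set N[1] = 9).

Answer: yes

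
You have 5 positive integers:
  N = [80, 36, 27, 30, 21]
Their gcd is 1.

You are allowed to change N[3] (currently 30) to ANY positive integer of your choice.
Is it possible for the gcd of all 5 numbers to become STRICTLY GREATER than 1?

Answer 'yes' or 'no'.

Current gcd = 1
gcd of all OTHER numbers (without N[3]=30): gcd([80, 36, 27, 21]) = 1
The new gcd after any change is gcd(1, new_value).
This can be at most 1.
Since 1 = old gcd 1, the gcd can only stay the same or decrease.

Answer: no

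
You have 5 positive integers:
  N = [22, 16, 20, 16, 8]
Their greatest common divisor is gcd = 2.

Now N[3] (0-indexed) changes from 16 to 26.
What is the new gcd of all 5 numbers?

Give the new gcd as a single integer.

Numbers: [22, 16, 20, 16, 8], gcd = 2
Change: index 3, 16 -> 26
gcd of the OTHER numbers (without index 3): gcd([22, 16, 20, 8]) = 2
New gcd = gcd(g_others, new_val) = gcd(2, 26) = 2

Answer: 2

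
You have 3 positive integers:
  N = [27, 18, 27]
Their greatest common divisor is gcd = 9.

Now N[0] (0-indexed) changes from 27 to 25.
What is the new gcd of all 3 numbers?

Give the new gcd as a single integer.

Numbers: [27, 18, 27], gcd = 9
Change: index 0, 27 -> 25
gcd of the OTHER numbers (without index 0): gcd([18, 27]) = 9
New gcd = gcd(g_others, new_val) = gcd(9, 25) = 1

Answer: 1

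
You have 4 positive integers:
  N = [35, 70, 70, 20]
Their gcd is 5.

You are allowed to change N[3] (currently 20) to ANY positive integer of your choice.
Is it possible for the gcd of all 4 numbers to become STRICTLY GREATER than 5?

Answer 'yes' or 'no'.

Answer: yes

Derivation:
Current gcd = 5
gcd of all OTHER numbers (without N[3]=20): gcd([35, 70, 70]) = 35
The new gcd after any change is gcd(35, new_value).
This can be at most 35.
Since 35 > old gcd 5, the gcd CAN increase (e.g., set N[3] = 35).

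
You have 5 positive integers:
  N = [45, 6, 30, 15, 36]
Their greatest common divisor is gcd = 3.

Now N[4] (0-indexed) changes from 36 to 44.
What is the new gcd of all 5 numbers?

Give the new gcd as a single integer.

Numbers: [45, 6, 30, 15, 36], gcd = 3
Change: index 4, 36 -> 44
gcd of the OTHER numbers (without index 4): gcd([45, 6, 30, 15]) = 3
New gcd = gcd(g_others, new_val) = gcd(3, 44) = 1

Answer: 1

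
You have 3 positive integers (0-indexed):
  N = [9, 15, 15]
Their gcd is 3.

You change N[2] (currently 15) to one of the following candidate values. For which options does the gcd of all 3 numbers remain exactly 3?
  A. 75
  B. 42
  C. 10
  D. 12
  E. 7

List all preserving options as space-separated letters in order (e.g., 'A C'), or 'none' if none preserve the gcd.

Answer: A B D

Derivation:
Old gcd = 3; gcd of others (without N[2]) = 3
New gcd for candidate v: gcd(3, v). Preserves old gcd iff gcd(3, v) = 3.
  Option A: v=75, gcd(3,75)=3 -> preserves
  Option B: v=42, gcd(3,42)=3 -> preserves
  Option C: v=10, gcd(3,10)=1 -> changes
  Option D: v=12, gcd(3,12)=3 -> preserves
  Option E: v=7, gcd(3,7)=1 -> changes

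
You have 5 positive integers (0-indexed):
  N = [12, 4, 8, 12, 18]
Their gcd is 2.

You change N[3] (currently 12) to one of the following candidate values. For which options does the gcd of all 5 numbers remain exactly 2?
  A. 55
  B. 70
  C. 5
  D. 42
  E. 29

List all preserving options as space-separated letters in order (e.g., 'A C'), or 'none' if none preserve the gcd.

Answer: B D

Derivation:
Old gcd = 2; gcd of others (without N[3]) = 2
New gcd for candidate v: gcd(2, v). Preserves old gcd iff gcd(2, v) = 2.
  Option A: v=55, gcd(2,55)=1 -> changes
  Option B: v=70, gcd(2,70)=2 -> preserves
  Option C: v=5, gcd(2,5)=1 -> changes
  Option D: v=42, gcd(2,42)=2 -> preserves
  Option E: v=29, gcd(2,29)=1 -> changes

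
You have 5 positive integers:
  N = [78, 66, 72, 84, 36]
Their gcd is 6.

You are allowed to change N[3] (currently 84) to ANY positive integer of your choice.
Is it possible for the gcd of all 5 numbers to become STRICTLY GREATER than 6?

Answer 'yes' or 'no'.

Current gcd = 6
gcd of all OTHER numbers (without N[3]=84): gcd([78, 66, 72, 36]) = 6
The new gcd after any change is gcd(6, new_value).
This can be at most 6.
Since 6 = old gcd 6, the gcd can only stay the same or decrease.

Answer: no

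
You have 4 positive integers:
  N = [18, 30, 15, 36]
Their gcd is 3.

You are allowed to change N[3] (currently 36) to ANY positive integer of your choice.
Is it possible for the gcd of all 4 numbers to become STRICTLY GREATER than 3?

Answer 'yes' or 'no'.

Current gcd = 3
gcd of all OTHER numbers (without N[3]=36): gcd([18, 30, 15]) = 3
The new gcd after any change is gcd(3, new_value).
This can be at most 3.
Since 3 = old gcd 3, the gcd can only stay the same or decrease.

Answer: no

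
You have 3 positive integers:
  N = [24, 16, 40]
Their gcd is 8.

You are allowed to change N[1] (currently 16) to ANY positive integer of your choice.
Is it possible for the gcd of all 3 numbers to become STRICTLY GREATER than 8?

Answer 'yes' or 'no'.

Current gcd = 8
gcd of all OTHER numbers (without N[1]=16): gcd([24, 40]) = 8
The new gcd after any change is gcd(8, new_value).
This can be at most 8.
Since 8 = old gcd 8, the gcd can only stay the same or decrease.

Answer: no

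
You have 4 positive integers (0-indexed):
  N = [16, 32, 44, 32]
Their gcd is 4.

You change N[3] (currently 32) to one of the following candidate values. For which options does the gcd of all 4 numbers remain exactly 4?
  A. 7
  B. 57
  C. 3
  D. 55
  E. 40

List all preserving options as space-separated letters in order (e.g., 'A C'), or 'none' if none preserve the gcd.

Old gcd = 4; gcd of others (without N[3]) = 4
New gcd for candidate v: gcd(4, v). Preserves old gcd iff gcd(4, v) = 4.
  Option A: v=7, gcd(4,7)=1 -> changes
  Option B: v=57, gcd(4,57)=1 -> changes
  Option C: v=3, gcd(4,3)=1 -> changes
  Option D: v=55, gcd(4,55)=1 -> changes
  Option E: v=40, gcd(4,40)=4 -> preserves

Answer: E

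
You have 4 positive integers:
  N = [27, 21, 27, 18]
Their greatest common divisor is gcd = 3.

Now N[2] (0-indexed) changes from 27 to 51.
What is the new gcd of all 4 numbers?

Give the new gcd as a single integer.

Answer: 3

Derivation:
Numbers: [27, 21, 27, 18], gcd = 3
Change: index 2, 27 -> 51
gcd of the OTHER numbers (without index 2): gcd([27, 21, 18]) = 3
New gcd = gcd(g_others, new_val) = gcd(3, 51) = 3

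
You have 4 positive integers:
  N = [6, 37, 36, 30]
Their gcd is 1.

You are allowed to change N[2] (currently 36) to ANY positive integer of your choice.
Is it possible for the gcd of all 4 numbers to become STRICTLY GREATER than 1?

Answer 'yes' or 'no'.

Answer: no

Derivation:
Current gcd = 1
gcd of all OTHER numbers (without N[2]=36): gcd([6, 37, 30]) = 1
The new gcd after any change is gcd(1, new_value).
This can be at most 1.
Since 1 = old gcd 1, the gcd can only stay the same or decrease.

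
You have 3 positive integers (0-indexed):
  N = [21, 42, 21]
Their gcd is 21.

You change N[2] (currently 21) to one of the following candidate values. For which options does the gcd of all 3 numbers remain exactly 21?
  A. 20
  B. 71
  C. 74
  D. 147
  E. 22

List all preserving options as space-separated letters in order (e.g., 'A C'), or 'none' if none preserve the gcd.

Old gcd = 21; gcd of others (without N[2]) = 21
New gcd for candidate v: gcd(21, v). Preserves old gcd iff gcd(21, v) = 21.
  Option A: v=20, gcd(21,20)=1 -> changes
  Option B: v=71, gcd(21,71)=1 -> changes
  Option C: v=74, gcd(21,74)=1 -> changes
  Option D: v=147, gcd(21,147)=21 -> preserves
  Option E: v=22, gcd(21,22)=1 -> changes

Answer: D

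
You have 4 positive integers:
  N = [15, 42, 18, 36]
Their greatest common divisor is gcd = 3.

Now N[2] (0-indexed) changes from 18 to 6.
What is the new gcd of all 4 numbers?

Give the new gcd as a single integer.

Numbers: [15, 42, 18, 36], gcd = 3
Change: index 2, 18 -> 6
gcd of the OTHER numbers (without index 2): gcd([15, 42, 36]) = 3
New gcd = gcd(g_others, new_val) = gcd(3, 6) = 3

Answer: 3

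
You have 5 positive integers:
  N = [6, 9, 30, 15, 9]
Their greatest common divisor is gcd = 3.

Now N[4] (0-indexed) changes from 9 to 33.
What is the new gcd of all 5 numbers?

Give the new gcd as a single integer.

Answer: 3

Derivation:
Numbers: [6, 9, 30, 15, 9], gcd = 3
Change: index 4, 9 -> 33
gcd of the OTHER numbers (without index 4): gcd([6, 9, 30, 15]) = 3
New gcd = gcd(g_others, new_val) = gcd(3, 33) = 3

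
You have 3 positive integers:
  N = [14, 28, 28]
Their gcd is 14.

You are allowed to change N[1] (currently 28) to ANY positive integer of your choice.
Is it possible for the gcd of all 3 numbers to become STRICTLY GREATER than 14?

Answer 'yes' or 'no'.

Current gcd = 14
gcd of all OTHER numbers (without N[1]=28): gcd([14, 28]) = 14
The new gcd after any change is gcd(14, new_value).
This can be at most 14.
Since 14 = old gcd 14, the gcd can only stay the same or decrease.

Answer: no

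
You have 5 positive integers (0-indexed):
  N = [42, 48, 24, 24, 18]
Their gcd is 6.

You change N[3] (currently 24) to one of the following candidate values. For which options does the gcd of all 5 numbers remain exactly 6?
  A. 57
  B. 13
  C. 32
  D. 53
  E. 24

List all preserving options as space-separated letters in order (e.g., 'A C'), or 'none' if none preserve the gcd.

Old gcd = 6; gcd of others (without N[3]) = 6
New gcd for candidate v: gcd(6, v). Preserves old gcd iff gcd(6, v) = 6.
  Option A: v=57, gcd(6,57)=3 -> changes
  Option B: v=13, gcd(6,13)=1 -> changes
  Option C: v=32, gcd(6,32)=2 -> changes
  Option D: v=53, gcd(6,53)=1 -> changes
  Option E: v=24, gcd(6,24)=6 -> preserves

Answer: E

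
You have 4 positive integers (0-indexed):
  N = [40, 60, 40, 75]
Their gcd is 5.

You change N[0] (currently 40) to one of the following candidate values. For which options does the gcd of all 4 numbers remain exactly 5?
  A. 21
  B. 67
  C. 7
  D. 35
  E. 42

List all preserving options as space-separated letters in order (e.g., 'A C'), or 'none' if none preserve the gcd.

Answer: D

Derivation:
Old gcd = 5; gcd of others (without N[0]) = 5
New gcd for candidate v: gcd(5, v). Preserves old gcd iff gcd(5, v) = 5.
  Option A: v=21, gcd(5,21)=1 -> changes
  Option B: v=67, gcd(5,67)=1 -> changes
  Option C: v=7, gcd(5,7)=1 -> changes
  Option D: v=35, gcd(5,35)=5 -> preserves
  Option E: v=42, gcd(5,42)=1 -> changes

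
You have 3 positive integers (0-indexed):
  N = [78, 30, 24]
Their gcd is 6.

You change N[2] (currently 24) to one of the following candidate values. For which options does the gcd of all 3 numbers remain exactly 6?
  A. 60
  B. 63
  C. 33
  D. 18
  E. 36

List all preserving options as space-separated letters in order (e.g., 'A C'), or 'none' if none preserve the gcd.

Answer: A D E

Derivation:
Old gcd = 6; gcd of others (without N[2]) = 6
New gcd for candidate v: gcd(6, v). Preserves old gcd iff gcd(6, v) = 6.
  Option A: v=60, gcd(6,60)=6 -> preserves
  Option B: v=63, gcd(6,63)=3 -> changes
  Option C: v=33, gcd(6,33)=3 -> changes
  Option D: v=18, gcd(6,18)=6 -> preserves
  Option E: v=36, gcd(6,36)=6 -> preserves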